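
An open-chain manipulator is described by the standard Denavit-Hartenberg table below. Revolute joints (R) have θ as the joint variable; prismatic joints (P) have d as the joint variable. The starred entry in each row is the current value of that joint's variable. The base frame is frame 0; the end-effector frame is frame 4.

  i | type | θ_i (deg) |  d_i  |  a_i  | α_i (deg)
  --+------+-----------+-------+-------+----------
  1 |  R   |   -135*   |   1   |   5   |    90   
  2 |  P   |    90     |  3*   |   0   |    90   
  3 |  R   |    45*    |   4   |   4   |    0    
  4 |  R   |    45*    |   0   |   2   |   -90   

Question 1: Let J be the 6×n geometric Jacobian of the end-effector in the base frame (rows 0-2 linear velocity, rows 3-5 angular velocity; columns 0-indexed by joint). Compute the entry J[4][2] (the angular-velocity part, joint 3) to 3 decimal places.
-0.707

axis z_2 = (-0.7071,-0.7071,-0.0000); lever o_n−o_2 = (-6.2426,0.5858,2.8284)
cross product → J_v[:, 2] = (-2.0000,2.0000,-4.8284)
J_ω[:, 2] = z_2
entry J[4][2] = -0.7071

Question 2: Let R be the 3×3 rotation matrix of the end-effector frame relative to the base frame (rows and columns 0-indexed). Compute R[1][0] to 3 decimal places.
0.707

End-effector x-axis (col 0 of R) = (-0.7071,0.7071,0.0000)
R[1][0] = 0.7071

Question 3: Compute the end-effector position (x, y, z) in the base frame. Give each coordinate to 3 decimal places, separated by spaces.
after link 1: o_1 = (-3.5355, -3.5355, 1.0000)
after link 2: o_2 = (-5.6569, -1.4142, 1.0000)
after link 3: o_3 = (-10.4853, -2.2426, 3.8284)
after link 4: o_4 = (-11.8995, -0.8284, 3.8284)

-11.899 -0.828 3.828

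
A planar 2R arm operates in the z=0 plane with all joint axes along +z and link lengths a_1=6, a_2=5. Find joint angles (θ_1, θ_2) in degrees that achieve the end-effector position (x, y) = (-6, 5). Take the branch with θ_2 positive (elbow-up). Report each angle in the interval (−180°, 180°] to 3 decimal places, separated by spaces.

cos θ_2 = (61.0000−6²−5²)/(2·6·5) = 0.0000; θ_2 = 90.0000° (elbow-up)
β = atan2(5.0000,-6.0000) = 140.1944°; ψ = atan2(5.0000,6.0000) = 39.8056°
θ_1 = β − ψ = 100.3889°

100.389 90.000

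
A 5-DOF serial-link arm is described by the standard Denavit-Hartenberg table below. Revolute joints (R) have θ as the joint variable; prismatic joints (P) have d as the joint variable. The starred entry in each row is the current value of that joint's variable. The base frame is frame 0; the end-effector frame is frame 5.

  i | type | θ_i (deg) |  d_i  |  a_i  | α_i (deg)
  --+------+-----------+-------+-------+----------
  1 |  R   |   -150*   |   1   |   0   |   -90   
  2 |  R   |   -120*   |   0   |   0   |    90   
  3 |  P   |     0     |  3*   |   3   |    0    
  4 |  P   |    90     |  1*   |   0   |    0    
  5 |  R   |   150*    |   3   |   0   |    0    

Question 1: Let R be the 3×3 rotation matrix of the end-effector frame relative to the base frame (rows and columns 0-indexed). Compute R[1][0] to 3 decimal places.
End-effector x-axis (col 0 of R) = (-0.6495,0.6250,-0.4330)
R[1][0] = 0.6250

0.625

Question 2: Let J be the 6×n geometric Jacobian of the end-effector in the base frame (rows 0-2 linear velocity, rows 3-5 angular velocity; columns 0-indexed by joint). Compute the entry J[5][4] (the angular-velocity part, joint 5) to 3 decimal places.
axis z_4 = (0.7500,0.4330,-0.5000); lever o_n−o_4 = (2.2500,1.2990,-1.5000)
cross product → J_v[:, 4] = (0.0000,0.0000,0.0000)
J_ω[:, 4] = z_4
entry J[5][4] = -0.5000

-0.500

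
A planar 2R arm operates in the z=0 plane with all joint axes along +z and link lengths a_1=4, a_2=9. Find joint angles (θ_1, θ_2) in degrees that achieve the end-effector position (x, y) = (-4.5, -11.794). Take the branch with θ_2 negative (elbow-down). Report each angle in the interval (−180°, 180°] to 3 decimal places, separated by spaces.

cos θ_2 = (159.3484−4²−9²)/(2·4·9) = 0.8660; θ_2 = -30.0086° (elbow-down)
β = atan2(-11.7940,-4.5000) = -110.8844°; ψ = atan2(-4.5012,11.7936) = -20.8900°
θ_1 = β − ψ = -89.9943°

-89.994 -30.009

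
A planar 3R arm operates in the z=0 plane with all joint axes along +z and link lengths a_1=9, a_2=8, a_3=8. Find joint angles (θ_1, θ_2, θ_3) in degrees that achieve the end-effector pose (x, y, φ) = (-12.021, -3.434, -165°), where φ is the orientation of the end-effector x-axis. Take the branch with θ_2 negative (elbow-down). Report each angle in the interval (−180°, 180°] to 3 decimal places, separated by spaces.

wrist centre = target − a_3·(cos φ, sin φ) = (-4.2936, -1.3634)
cos θ_2 = (20.2939−9²−8²)/(2·9·8) = -0.8660; θ_2 = -149.9987° (elbow-down)
β = atan2(-1.3634,-4.2936) = -162.3825°; ψ = atan2(-4.0002,2.0719) = -62.6180°
θ_1 = β − ψ = -99.7645°
θ_3 = φ − θ_1 − θ_2 = 84.7632° (wrapped to (-180°,180°])

-99.765 -149.999 84.763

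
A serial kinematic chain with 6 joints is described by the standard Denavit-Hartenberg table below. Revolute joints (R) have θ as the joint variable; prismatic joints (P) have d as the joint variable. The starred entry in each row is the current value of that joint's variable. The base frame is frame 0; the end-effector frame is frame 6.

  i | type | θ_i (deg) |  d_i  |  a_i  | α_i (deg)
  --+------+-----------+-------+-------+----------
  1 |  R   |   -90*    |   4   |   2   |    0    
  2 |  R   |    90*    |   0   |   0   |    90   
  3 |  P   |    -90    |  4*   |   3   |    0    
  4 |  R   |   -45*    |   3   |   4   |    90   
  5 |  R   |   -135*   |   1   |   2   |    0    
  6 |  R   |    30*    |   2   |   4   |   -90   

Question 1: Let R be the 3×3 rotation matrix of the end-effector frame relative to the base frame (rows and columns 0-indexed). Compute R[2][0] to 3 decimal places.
End-effector x-axis (col 0 of R) = (0.1830,0.9659,0.1830)
R[2][0] = 0.1830

0.183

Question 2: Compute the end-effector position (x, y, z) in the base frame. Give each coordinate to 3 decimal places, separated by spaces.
after link 1: o_1 = (0.0000, -2.0000, 4.0000)
after link 2: o_2 = (0.0000, -2.0000, 4.0000)
after link 3: o_3 = (0.0000, -6.0000, 1.0000)
after link 4: o_4 = (-2.8284, -9.0000, -1.8284)
after link 5: o_5 = (-2.5355, -7.5858, -0.1213)
after link 6: o_6 = (-3.2177, -3.7221, 2.0249)

-3.218 -3.722 2.025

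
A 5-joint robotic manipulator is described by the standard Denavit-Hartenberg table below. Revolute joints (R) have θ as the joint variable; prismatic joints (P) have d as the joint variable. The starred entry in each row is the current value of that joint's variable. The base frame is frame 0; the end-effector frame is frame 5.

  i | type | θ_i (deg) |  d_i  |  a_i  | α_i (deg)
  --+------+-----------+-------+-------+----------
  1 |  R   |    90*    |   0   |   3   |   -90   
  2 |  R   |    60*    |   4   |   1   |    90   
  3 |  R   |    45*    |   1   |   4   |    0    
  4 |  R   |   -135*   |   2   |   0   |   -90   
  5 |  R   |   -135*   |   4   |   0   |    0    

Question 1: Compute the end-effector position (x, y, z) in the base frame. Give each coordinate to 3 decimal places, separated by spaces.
-6.828 9.512 -5.280

after link 1: o_1 = (0.0000, 3.0000, 0.0000)
after link 2: o_2 = (-4.0000, 3.5000, -0.8660)
after link 3: o_3 = (-6.8284, 5.7802, -2.8155)
after link 4: o_4 = (-6.8284, 7.5123, -1.8155)
after link 5: o_5 = (-6.8284, 9.5123, -5.2796)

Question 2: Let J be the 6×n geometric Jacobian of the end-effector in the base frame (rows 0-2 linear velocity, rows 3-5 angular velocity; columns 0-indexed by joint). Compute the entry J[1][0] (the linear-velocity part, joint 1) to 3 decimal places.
-6.828

axis z_0 = ẑ; lever o_n−o_0 = (-6.8284,9.5123,-5.2796)
cross product → J_v[:, 0] = (-9.5123,-6.8284,0.0000)
J_ω[:, 0] = z_0
entry J[1][0] = -6.8284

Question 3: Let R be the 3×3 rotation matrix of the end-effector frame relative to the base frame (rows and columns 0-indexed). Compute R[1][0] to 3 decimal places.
0.612

End-effector x-axis (col 0 of R) = (-0.7071,0.6124,0.3536)
R[1][0] = 0.6124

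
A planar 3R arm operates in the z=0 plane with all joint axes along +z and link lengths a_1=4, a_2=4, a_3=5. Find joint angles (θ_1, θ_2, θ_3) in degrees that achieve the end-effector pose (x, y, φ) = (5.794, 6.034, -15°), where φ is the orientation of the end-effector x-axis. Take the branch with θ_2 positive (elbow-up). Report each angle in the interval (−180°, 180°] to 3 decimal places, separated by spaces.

60.008 44.991 -119.998

wrist centre = target − a_3·(cos φ, sin φ) = (0.9644, 7.3281)
cos θ_2 = (54.6310−4²−4²)/(2·4·4) = 0.7072; θ_2 = 44.9909° (elbow-up)
β = atan2(7.3281,0.9644) = 82.5030°; ψ = atan2(2.8280,6.8289) = 22.4955°
θ_1 = β − ψ = 60.0075°
θ_3 = φ − θ_1 − θ_2 = -119.9985° (wrapped to (-180°,180°])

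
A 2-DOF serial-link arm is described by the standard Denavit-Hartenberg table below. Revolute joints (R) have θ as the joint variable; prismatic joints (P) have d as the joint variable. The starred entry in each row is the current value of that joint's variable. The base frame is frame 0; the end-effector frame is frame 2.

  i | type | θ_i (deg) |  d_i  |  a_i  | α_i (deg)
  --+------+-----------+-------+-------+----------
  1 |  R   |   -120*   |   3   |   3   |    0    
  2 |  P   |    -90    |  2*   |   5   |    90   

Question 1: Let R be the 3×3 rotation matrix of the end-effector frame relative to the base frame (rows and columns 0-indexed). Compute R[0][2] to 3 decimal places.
End-effector z-axis (col 2 of R) = (0.5000,0.8660,0.0000)
R[0][2] = 0.5000

0.500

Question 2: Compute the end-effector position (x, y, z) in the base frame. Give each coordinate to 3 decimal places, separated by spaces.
after link 1: o_1 = (-1.5000, -2.5981, 3.0000)
after link 2: o_2 = (-5.8301, -0.0981, 5.0000)

-5.830 -0.098 5.000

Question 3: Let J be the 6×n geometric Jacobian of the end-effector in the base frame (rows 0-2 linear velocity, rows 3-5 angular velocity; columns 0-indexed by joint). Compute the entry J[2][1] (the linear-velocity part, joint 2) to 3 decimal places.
1.000

prismatic axis z_1 = (0.0000,0.0000,1.0000)
J_v[:, 1] = z_1; J_ω[:, 1] = (0,0,0)
entry J[2][1] = 1.0000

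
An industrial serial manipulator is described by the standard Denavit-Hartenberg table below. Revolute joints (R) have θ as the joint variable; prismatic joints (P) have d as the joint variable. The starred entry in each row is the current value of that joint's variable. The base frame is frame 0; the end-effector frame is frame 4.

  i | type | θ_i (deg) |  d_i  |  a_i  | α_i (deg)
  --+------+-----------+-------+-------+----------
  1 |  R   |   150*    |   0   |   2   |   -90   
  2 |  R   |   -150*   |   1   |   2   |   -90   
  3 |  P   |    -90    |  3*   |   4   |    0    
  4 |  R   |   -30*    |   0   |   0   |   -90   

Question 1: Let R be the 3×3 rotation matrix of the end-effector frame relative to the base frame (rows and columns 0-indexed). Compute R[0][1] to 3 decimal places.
End-effector y-axis (col 1 of R) = (0.4330,-0.2500,-0.8660)
R[0][1] = 0.4330

0.433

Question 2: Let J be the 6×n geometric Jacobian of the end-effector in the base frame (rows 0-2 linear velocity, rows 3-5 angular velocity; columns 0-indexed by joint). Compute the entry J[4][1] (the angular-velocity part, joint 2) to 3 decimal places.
-0.866

axis z_1 = (-0.5000,-0.8660,0.0000); lever o_n−o_1 = (-2.2990,-4.4462,3.5981)
cross product → J_v[:, 1] = (-3.1160,1.7990,0.2321)
J_ω[:, 1] = z_1
entry J[4][1] = -0.8660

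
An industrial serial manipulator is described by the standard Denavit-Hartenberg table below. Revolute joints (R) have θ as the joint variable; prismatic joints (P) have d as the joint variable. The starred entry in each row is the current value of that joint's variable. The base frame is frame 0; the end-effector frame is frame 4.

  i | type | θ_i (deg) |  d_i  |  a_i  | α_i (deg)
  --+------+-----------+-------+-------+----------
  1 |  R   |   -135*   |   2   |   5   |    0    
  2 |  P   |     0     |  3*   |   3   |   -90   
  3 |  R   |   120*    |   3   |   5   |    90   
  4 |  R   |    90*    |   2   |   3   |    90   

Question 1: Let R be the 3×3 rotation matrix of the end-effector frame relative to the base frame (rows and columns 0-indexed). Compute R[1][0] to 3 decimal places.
End-effector x-axis (col 0 of R) = (0.7071,-0.7071,0.0000)
R[1][0] = -0.7071

-0.707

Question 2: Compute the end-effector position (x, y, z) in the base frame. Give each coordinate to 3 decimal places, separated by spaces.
after link 1: o_1 = (-3.5355, -3.5355, 2.0000)
after link 2: o_2 = (-5.6569, -5.6569, 5.0000)
after link 3: o_3 = (-1.7678, -6.0104, 0.6699)
after link 4: o_4 = (-0.8712, -9.3565, -0.3301)

-0.871 -9.356 -0.330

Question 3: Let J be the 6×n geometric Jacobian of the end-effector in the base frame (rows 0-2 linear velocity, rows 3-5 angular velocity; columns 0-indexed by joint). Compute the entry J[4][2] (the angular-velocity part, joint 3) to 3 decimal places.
-0.707

axis z_2 = (0.7071,-0.7071,0.0000); lever o_n−o_2 = (4.7857,-3.6996,-5.3301)
cross product → J_v[:, 2] = (3.7690,3.7690,0.7679)
J_ω[:, 2] = z_2
entry J[4][2] = -0.7071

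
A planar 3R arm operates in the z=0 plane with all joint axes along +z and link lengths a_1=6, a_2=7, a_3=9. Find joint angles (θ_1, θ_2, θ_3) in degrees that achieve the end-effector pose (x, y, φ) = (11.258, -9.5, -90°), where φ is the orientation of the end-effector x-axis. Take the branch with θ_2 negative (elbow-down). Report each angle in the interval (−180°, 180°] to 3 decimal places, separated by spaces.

30.003 -60.006 -59.997

wrist centre = target − a_3·(cos φ, sin φ) = (11.2580, -0.5000)
cos θ_2 = (126.9926−6²−7²)/(2·6·7) = 0.4999; θ_2 = -60.0059° (elbow-down)
β = atan2(-0.5000,11.2580) = -2.5430°; ψ = atan2(-6.0625,9.4994) = -32.5462°
θ_1 = β − ψ = 30.0032°
θ_3 = φ − θ_1 − θ_2 = -59.9973° (wrapped to (-180°,180°])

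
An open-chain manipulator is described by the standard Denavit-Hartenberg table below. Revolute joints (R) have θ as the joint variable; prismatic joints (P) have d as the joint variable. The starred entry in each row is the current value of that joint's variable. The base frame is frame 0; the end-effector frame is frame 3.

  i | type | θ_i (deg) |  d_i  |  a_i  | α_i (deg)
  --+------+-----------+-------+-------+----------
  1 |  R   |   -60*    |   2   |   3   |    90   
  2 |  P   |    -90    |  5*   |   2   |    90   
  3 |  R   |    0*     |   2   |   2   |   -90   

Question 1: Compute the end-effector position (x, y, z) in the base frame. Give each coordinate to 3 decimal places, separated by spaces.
-3.830 -3.366 -2.000

after link 1: o_1 = (1.5000, -2.5981, 2.0000)
after link 2: o_2 = (-2.8301, -5.0981, 0.0000)
after link 3: o_3 = (-3.8301, -3.3660, -2.0000)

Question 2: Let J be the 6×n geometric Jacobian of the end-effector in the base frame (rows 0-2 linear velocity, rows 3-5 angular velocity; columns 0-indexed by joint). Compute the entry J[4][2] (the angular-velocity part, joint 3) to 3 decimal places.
axis z_2 = (-0.5000,0.8660,-0.0000); lever o_n−o_2 = (-1.0000,1.7321,-2.0000)
cross product → J_v[:, 2] = (-1.7321,-1.0000,0.0000)
J_ω[:, 2] = z_2
entry J[4][2] = 0.8660

0.866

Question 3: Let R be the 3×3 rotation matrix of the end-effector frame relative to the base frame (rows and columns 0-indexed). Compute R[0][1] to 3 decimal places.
0.500

End-effector y-axis (col 1 of R) = (0.5000,-0.8660,0.0000)
R[0][1] = 0.5000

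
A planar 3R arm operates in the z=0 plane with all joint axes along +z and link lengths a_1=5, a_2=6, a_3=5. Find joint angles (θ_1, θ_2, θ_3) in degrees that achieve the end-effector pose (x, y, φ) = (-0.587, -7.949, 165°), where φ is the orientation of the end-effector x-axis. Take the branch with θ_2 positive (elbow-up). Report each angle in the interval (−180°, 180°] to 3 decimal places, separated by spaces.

wrist centre = target − a_3·(cos φ, sin φ) = (4.2426, -9.2431)
cos θ_2 = (103.4347−5²−6²)/(2·5·6) = 0.7072; θ_2 = 44.9888° (elbow-up)
β = atan2(-9.2431,4.2426) = -65.3446°; ψ = atan2(4.2418,9.2435) = 24.6503°
θ_1 = β − ψ = -89.9949°
θ_3 = φ − θ_1 − θ_2 = -149.9939° (wrapped to (-180°,180°])

-89.995 44.989 -149.994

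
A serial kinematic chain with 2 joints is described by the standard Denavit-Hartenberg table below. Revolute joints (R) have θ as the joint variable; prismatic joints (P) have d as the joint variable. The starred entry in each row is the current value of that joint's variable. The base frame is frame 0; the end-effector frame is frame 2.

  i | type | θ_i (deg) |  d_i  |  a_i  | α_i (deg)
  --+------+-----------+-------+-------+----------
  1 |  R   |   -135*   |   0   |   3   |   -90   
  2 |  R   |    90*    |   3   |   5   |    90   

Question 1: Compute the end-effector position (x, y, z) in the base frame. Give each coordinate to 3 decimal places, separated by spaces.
after link 1: o_1 = (-2.1213, -2.1213, 0.0000)
after link 2: o_2 = (0.0000, -4.2426, -5.0000)

0.000 -4.243 -5.000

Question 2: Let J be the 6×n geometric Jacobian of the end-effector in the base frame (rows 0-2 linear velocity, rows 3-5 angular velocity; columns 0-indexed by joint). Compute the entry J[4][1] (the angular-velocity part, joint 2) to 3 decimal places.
-0.707

axis z_1 = (0.7071,-0.7071,0.0000); lever o_n−o_1 = (2.1213,-2.1213,-5.0000)
cross product → J_v[:, 1] = (3.5355,3.5355,-0.0000)
J_ω[:, 1] = z_1
entry J[4][1] = -0.7071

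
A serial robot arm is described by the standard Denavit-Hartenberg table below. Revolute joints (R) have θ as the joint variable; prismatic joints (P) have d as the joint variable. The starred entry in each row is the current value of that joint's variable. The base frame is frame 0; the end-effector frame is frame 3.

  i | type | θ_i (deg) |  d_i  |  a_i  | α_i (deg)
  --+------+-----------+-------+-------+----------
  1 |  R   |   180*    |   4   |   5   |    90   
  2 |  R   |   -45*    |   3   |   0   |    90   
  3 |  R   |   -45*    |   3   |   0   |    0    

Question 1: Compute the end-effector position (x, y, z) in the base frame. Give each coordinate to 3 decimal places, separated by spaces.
-2.879 3.000 1.879

after link 1: o_1 = (-5.0000, 0.0000, 4.0000)
after link 2: o_2 = (-5.0000, 3.0000, 4.0000)
after link 3: o_3 = (-2.8787, 3.0000, 1.8787)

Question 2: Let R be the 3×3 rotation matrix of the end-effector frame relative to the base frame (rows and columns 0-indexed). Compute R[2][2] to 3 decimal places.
-0.707

End-effector z-axis (col 2 of R) = (0.7071,0.0000,-0.7071)
R[2][2] = -0.7071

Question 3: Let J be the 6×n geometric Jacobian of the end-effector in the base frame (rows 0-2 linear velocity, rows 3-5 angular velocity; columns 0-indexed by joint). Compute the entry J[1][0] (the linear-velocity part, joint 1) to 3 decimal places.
axis z_0 = ẑ; lever o_n−o_0 = (-2.8787,3.0000,1.8787)
cross product → J_v[:, 0] = (-3.0000,-2.8787,0.0000)
J_ω[:, 0] = z_0
entry J[1][0] = -2.8787

-2.879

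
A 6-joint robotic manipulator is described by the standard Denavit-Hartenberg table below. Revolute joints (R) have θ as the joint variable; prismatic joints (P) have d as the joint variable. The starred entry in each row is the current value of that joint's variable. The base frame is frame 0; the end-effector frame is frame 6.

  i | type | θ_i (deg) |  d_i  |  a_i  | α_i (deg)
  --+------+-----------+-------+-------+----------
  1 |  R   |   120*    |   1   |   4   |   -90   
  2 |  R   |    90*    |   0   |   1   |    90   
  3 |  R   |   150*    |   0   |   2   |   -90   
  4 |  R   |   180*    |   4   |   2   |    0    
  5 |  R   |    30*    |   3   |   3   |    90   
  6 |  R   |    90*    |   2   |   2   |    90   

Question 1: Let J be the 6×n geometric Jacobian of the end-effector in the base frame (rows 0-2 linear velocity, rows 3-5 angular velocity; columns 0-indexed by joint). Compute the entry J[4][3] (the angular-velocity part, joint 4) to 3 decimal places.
0.433

axis z_3 = (0.7500,0.4330,0.5000); lever o_n−o_3 = (9.2901,5.0957,-0.3481)
cross product → J_v[:, 3] = (-2.6986,4.9061,-0.2010)
J_ω[:, 3] = z_3
entry J[4][3] = 0.4330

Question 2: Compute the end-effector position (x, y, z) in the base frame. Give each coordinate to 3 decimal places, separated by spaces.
6.424 8.060 1.384

after link 1: o_1 = (-2.0000, 3.4641, 1.0000)
after link 2: o_2 = (-2.0000, 3.4641, 0.0000)
after link 3: o_3 = (-2.8660, 2.9641, 1.7321)
after link 4: o_4 = (1.0000, 5.1962, 2.0000)
after link 5: o_5 = (3.6250, 8.4437, 1.2500)
after link 6: o_6 = (6.4240, 8.0598, 1.3840)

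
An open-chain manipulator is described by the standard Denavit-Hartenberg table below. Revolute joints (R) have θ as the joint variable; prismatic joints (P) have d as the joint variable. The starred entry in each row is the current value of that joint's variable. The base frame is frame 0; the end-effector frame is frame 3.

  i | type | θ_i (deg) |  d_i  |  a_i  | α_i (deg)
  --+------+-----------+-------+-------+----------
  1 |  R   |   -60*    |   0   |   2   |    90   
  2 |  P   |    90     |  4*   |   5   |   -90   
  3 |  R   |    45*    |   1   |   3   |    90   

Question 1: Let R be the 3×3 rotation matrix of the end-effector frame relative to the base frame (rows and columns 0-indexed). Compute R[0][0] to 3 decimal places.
0.612

End-effector x-axis (col 0 of R) = (0.6124,0.3536,0.7071)
R[0][0] = 0.6124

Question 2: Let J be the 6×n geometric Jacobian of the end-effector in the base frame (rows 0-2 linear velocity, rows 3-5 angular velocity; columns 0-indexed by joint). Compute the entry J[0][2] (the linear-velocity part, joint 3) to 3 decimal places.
axis z_2 = (-0.5000,0.8660,0.0000); lever o_n−o_2 = (1.3371,1.9267,2.1213)
cross product → J_v[:, 2] = (1.8371,1.0607,-2.1213)
J_ω[:, 2] = z_2
entry J[0][2] = 1.8371

1.837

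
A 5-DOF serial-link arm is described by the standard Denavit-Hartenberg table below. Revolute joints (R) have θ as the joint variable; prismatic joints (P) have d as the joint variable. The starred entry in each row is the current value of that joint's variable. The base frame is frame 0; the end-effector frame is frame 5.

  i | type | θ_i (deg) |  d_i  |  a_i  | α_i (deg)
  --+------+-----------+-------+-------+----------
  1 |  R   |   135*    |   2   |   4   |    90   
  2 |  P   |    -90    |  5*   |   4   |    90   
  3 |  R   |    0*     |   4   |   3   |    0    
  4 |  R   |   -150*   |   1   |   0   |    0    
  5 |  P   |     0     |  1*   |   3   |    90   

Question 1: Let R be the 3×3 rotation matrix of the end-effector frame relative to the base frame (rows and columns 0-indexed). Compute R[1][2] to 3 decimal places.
End-effector z-axis (col 2 of R) = (0.6124,0.6124,0.5000)
R[1][2] = 0.6124

0.612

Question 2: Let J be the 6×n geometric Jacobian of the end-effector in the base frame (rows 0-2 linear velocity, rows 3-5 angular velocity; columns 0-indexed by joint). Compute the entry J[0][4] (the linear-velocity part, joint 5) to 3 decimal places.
0.707

prismatic axis z_4 = (0.7071,-0.7071,-0.0000)
J_v[:, 4] = z_4; J_ω[:, 4] = (0,0,0)
entry J[0][4] = 0.7071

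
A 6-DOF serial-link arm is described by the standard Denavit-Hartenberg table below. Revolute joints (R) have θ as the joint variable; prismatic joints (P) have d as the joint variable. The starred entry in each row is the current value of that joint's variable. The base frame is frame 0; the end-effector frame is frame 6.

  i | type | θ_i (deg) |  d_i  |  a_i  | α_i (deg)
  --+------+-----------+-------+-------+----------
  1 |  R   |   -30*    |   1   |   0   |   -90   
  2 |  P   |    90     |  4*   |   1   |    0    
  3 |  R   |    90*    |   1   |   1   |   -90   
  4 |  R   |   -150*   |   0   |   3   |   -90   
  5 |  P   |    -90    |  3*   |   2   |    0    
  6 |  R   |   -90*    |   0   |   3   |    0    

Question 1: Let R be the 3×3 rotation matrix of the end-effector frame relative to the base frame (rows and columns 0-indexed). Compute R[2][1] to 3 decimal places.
1.000

End-effector y-axis (col 1 of R) = (0.0000,-0.0000,1.0000)
R[2][1] = 1.0000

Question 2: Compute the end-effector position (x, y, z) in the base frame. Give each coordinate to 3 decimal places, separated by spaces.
after link 1: o_1 = (0.0000, 0.0000, 1.0000)
after link 2: o_2 = (2.0000, 3.4641, 0.0000)
after link 3: o_3 = (1.6340, 4.8301, 0.0000)
after link 4: o_4 = (4.6340, 4.8301, 0.0000)
after link 5: o_5 = (4.6340, 7.8301, 2.0000)
after link 6: o_6 = (1.6340, 7.8301, 2.0000)

1.634 7.830 2.000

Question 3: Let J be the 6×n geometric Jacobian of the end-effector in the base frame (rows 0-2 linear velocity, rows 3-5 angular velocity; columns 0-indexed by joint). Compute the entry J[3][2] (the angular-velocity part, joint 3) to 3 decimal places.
0.500

axis z_2 = (0.5000,0.8660,0.0000); lever o_n−o_2 = (-0.3660,4.3660,2.0000)
cross product → J_v[:, 2] = (1.7321,-1.0000,2.5000)
J_ω[:, 2] = z_2
entry J[3][2] = 0.5000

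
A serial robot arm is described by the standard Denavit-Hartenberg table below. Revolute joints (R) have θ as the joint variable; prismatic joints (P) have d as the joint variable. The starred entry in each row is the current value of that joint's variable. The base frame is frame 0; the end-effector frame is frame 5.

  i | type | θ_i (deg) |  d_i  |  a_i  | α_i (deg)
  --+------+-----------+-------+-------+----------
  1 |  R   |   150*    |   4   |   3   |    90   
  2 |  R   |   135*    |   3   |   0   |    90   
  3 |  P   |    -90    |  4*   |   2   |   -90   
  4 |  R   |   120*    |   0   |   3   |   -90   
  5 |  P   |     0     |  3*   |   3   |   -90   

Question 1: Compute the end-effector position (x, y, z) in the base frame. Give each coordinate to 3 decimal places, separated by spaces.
after link 1: o_1 = (-2.5981, 1.5000, 4.0000)
after link 2: o_2 = (-1.0981, 4.0981, 4.0000)
after link 3: o_3 = (-4.5476, 3.7802, 6.8284)
after link 4: o_4 = (-2.2066, 4.1607, 4.9913)
after link 5: o_5 = (0.5149, 7.3215, 4.2149)

0.515 7.322 4.215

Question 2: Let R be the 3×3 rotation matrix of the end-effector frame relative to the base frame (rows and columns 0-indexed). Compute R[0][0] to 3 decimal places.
End-effector x-axis (col 0 of R) = (0.7803,0.1268,-0.6124)
R[0][0] = 0.7803

0.780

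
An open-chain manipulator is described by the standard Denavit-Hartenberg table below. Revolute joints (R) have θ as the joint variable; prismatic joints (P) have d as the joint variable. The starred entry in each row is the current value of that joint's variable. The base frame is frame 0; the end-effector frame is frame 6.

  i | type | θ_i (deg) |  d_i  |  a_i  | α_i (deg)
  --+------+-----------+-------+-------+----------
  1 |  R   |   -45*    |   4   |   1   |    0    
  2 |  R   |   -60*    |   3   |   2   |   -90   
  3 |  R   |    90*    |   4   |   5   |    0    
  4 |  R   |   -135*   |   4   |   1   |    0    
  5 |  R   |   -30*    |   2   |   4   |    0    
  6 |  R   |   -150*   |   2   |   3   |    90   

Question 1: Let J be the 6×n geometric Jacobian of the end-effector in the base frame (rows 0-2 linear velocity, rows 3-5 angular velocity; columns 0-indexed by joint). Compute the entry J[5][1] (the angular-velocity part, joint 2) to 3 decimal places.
axis z_1 = (0.0000,0.0000,1.0000); lever o_n−o_1 = (11.1715,-4.6717,0.4495)
cross product → J_v[:, 1] = (4.6717,11.1715,-0.0000)
J_ω[:, 1] = z_1
entry J[5][1] = 1.0000

1.000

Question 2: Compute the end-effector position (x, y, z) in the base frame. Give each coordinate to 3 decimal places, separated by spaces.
11.879 -5.379 4.449

after link 1: o_1 = (0.7071, -0.7071, 4.0000)
after link 2: o_2 = (0.1895, -2.6390, 7.0000)
after link 3: o_3 = (4.0532, -3.6742, 2.0000)
after link 4: o_4 = (7.7339, -5.3925, 2.7071)
after link 5: o_5 = (9.3978, -6.9102, 6.5708)
after link 6: o_6 = (11.8787, -5.3788, 4.4495)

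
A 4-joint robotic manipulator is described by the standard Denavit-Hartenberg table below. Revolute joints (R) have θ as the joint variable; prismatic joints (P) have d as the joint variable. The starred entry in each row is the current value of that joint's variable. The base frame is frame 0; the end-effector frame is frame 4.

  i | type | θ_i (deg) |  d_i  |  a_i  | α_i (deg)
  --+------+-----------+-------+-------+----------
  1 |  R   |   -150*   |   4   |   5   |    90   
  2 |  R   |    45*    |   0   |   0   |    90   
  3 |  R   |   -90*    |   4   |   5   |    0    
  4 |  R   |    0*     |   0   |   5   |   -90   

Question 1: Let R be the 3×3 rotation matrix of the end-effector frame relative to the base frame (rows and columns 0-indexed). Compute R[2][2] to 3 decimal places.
0.707

End-effector z-axis (col 2 of R) = (-0.6124,-0.3536,0.7071)
R[2][2] = 0.7071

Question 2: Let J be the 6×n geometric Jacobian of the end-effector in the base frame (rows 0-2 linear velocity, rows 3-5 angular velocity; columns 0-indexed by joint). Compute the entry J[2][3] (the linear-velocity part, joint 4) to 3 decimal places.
3.536

axis z_3 = (-0.6124,-0.3536,-0.7071); lever o_n−o_3 = (2.5000,-4.3301,-0.0000)
cross product → J_v[:, 3] = (-3.0619,-1.7678,3.5355)
J_ω[:, 3] = z_3
entry J[2][3] = 3.5355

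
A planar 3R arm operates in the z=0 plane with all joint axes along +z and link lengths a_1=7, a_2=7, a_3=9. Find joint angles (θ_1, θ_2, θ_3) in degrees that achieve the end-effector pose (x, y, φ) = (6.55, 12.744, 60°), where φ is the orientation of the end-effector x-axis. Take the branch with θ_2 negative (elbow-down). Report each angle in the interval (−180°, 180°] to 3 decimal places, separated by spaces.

wrist centre = target − a_3·(cos φ, sin φ) = (2.0500, 4.9498)
cos θ_2 = (28.7027−7²−7²)/(2·7·7) = -0.7071; θ_2 = -135.0007° (elbow-down)
β = atan2(4.9498,2.0500) = 67.5026°; ψ = atan2(-4.9497,2.0502) = -67.5003°
θ_1 = β − ψ = 135.0029°
θ_3 = φ − θ_1 − θ_2 = 59.9977° (wrapped to (-180°,180°])

135.003 -135.001 59.998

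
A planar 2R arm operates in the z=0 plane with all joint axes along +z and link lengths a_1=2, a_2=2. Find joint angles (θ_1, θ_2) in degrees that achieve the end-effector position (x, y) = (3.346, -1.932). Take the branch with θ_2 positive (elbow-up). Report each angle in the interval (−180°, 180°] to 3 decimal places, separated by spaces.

cos θ_2 = (14.9283−2²−2²)/(2·2·2) = 0.8660; θ_2 = 29.9980° (elbow-up)
β = atan2(-1.9320,3.3460) = -30.0024°; ψ = atan2(0.9999,3.7321) = 14.9990°
θ_1 = β − ψ = -45.0014°

-45.001 29.998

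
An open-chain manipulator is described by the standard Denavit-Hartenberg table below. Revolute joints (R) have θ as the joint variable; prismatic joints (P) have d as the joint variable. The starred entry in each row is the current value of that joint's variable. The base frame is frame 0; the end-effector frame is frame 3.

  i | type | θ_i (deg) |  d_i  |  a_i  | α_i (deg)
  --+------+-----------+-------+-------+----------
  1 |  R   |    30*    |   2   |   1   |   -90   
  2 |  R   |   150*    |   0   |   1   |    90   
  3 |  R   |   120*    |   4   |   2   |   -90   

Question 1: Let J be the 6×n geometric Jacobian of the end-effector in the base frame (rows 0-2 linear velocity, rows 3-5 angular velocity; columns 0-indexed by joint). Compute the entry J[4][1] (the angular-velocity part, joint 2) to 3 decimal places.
0.866

axis z_1 = (-0.5000,0.8660,0.0000); lever o_n−o_1 = (0.8660,2.5000,-3.4641)
cross product → J_v[:, 1] = (-3.0000,-1.7321,-2.0000)
J_ω[:, 1] = z_1
entry J[4][1] = 0.8660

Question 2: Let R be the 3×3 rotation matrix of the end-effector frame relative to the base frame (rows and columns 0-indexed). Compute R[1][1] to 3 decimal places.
-0.250

End-effector y-axis (col 1 of R) = (-0.4330,-0.2500,0.8660)
R[1][1] = -0.2500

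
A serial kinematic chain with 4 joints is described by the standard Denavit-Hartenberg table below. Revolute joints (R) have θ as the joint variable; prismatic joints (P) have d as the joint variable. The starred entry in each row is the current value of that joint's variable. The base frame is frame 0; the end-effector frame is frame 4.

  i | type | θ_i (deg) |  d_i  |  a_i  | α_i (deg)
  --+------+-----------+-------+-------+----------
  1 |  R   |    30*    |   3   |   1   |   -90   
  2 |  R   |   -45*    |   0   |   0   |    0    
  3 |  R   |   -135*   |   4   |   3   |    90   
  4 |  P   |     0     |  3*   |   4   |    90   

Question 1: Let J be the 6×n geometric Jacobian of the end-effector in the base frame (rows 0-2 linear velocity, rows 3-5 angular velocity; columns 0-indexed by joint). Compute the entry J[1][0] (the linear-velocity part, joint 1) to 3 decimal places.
axis z_0 = ẑ; lever o_n−o_0 = (-7.1962,0.4641,0.0000)
cross product → J_v[:, 0] = (-0.4641,-7.1962,0.0000)
J_ω[:, 0] = z_0
entry J[1][0] = -7.1962

-7.196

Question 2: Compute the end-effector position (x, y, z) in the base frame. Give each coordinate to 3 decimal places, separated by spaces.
after link 1: o_1 = (0.8660, 0.5000, 3.0000)
after link 2: o_2 = (0.8660, 0.5000, 3.0000)
after link 3: o_3 = (-3.7321, 2.4641, 3.0000)
after link 4: o_4 = (-7.1962, 0.4641, 0.0000)

-7.196 0.464 0.000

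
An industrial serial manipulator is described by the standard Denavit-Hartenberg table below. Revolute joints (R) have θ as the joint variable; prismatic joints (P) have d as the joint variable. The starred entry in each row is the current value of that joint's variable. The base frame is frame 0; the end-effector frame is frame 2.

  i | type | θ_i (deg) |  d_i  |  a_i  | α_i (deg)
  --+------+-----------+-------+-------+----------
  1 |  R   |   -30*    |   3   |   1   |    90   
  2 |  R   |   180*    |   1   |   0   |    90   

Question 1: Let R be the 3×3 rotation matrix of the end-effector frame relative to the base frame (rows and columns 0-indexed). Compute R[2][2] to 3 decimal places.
End-effector z-axis (col 2 of R) = (0.0000,-0.0000,1.0000)
R[2][2] = 1.0000

1.000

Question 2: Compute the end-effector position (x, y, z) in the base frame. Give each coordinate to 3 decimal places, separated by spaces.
after link 1: o_1 = (0.8660, -0.5000, 3.0000)
after link 2: o_2 = (0.3660, -1.3660, 3.0000)

0.366 -1.366 3.000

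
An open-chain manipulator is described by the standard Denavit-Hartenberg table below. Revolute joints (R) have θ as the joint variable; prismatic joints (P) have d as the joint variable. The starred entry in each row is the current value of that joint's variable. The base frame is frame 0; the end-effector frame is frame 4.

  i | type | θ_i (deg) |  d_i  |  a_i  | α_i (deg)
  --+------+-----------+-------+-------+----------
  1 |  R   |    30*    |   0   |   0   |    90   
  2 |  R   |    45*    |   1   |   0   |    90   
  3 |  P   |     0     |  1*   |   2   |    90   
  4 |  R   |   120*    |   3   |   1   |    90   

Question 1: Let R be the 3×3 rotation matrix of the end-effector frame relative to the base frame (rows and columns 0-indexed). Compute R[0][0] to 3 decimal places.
0.224

End-effector x-axis (col 0 of R) = (0.2241,0.1294,-0.9659)
R[0][0] = 0.2241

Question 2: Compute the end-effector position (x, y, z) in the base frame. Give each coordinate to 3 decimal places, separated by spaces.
1.061 2.922 -0.259

after link 1: o_1 = (0.0000, 0.0000, 0.0000)
after link 2: o_2 = (0.5000, -0.8660, 0.0000)
after link 3: o_3 = (2.3371, 0.1946, 0.7071)
after link 4: o_4 = (1.0613, 2.9221, -0.2588)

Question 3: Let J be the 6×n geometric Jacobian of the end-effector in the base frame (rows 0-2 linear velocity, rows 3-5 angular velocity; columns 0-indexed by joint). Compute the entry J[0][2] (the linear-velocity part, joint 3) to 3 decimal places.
prismatic axis z_2 = (0.6124,0.3536,-0.7071)
J_v[:, 2] = z_2; J_ω[:, 2] = (0,0,0)
entry J[0][2] = 0.6124

0.612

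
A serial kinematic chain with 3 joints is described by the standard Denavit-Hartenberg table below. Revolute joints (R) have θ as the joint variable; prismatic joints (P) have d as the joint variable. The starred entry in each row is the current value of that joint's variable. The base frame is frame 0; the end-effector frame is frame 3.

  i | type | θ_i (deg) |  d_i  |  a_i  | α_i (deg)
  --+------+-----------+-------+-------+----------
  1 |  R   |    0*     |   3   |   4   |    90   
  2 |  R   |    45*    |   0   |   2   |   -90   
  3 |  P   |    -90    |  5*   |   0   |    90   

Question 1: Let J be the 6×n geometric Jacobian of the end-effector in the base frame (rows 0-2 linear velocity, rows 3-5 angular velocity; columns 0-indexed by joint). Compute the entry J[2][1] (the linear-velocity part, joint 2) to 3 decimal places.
axis z_1 = (0.0000,-1.0000,0.0000); lever o_n−o_1 = (-2.1213,-0.0000,4.9497)
cross product → J_v[:, 1] = (-4.9497,-0.0000,-2.1213)
J_ω[:, 1] = z_1
entry J[2][1] = -2.1213

-2.121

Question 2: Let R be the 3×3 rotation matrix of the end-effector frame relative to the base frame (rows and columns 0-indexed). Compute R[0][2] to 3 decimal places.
End-effector z-axis (col 2 of R) = (-0.7071,-0.0000,-0.7071)
R[0][2] = -0.7071

-0.707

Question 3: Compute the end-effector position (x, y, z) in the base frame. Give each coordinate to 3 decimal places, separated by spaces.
after link 1: o_1 = (4.0000, 0.0000, 3.0000)
after link 2: o_2 = (5.4142, 0.0000, 4.4142)
after link 3: o_3 = (1.8787, -0.0000, 7.9497)

1.879 -0.000 7.950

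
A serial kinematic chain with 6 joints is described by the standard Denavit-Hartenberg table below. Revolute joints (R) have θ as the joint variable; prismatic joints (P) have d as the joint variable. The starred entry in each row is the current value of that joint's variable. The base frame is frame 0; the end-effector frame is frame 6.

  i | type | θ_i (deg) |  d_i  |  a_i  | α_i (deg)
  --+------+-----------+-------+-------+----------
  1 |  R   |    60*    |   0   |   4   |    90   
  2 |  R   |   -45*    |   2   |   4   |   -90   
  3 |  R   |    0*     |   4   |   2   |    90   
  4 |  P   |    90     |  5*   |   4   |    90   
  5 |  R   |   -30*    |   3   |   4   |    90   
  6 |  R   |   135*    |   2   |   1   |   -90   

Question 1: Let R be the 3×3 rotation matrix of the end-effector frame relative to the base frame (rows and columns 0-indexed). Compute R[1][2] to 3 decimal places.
-0.985

End-effector z-axis (col 2 of R) = (-0.1603,-0.9848,0.0670)
R[1][2] = -0.9848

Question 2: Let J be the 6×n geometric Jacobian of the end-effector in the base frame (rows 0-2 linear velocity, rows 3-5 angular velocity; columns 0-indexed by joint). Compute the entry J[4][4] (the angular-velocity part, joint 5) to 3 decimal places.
axis z_4 = (0.3536,0.6124,-0.7071); lever o_n−o_4 = (-0.9605,5.0933,-1.3120)
cross product → J_v[:, 4] = (2.7981,1.1430,2.3890)
J_ω[:, 4] = z_4
entry J[4][4] = 0.6124

0.612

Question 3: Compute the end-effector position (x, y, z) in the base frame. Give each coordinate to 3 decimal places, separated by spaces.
12.051 13.631 0.102

after link 1: o_1 = (2.0000, 3.4641, 0.0000)
after link 2: o_2 = (5.1463, 4.9136, -2.8284)
after link 3: o_3 = (7.2676, 8.5878, -1.4142)
after link 4: o_4 = (13.0119, 8.5373, 1.4142)
after link 5: o_5 = (13.5653, 13.4958, 1.7424)
after link 6: o_6 = (12.0514, 13.6306, 0.1023)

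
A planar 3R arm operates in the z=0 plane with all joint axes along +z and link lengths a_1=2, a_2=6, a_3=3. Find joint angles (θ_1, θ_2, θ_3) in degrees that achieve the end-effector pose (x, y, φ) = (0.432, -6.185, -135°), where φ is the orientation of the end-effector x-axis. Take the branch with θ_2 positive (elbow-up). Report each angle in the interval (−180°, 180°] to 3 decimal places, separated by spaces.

-175.704 134.988 -94.284

wrist centre = target − a_3·(cos φ, sin φ) = (2.5533, -4.0637)
cos θ_2 = (23.0329−2²−6²)/(2·2·6) = -0.7070; θ_2 = 134.9882° (elbow-up)
β = atan2(-4.0637,2.5533) = -57.8577°; ψ = atan2(4.2435,-2.2418) = 117.8466°
θ_1 = β − ψ = -175.7043°
θ_3 = φ − θ_1 − θ_2 = -94.2838° (wrapped to (-180°,180°])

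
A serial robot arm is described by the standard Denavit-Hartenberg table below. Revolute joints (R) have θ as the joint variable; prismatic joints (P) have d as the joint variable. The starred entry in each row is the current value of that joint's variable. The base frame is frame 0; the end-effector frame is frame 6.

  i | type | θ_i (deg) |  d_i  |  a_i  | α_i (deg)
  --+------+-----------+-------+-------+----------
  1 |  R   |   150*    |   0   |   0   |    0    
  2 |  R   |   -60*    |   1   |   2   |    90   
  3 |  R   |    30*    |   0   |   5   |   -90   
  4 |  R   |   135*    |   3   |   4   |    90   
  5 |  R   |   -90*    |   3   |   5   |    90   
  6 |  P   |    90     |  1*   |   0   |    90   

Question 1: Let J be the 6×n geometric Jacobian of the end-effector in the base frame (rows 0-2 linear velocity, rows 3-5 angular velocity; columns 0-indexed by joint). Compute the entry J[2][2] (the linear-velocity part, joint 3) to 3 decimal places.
5.330

axis z_2 = (1.0000,0.0000,0.0000); lever o_n−o_2 = (-4.2426,5.3301,0.7679)
cross product → J_v[:, 2] = (-0.0000,-0.7679,5.3301)
J_ω[:, 2] = z_2
entry J[2][2] = 5.3301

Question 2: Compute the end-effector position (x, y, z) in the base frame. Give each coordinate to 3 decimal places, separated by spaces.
-4.243 7.330 1.768

after link 1: o_1 = (0.0000, 0.0000, 0.0000)
after link 2: o_2 = (-0.0000, 2.0000, 1.0000)
after link 3: o_3 = (-0.0000, 6.3301, 3.5000)
after link 4: o_4 = (-2.8284, 2.3806, 4.6839)
after link 5: o_5 = (-4.9497, 6.7178, 1.4144)
after link 6: o_6 = (-4.2426, 7.3301, 1.7679)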